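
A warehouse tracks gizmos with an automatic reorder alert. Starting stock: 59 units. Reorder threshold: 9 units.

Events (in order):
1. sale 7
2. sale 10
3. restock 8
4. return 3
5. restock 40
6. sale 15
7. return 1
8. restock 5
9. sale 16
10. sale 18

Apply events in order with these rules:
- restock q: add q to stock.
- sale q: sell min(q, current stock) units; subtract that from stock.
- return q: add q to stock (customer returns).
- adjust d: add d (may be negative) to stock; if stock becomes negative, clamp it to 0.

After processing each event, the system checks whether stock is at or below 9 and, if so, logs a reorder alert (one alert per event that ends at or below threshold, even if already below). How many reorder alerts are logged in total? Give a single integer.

Answer: 0

Derivation:
Processing events:
Start: stock = 59
  Event 1 (sale 7): sell min(7,59)=7. stock: 59 - 7 = 52. total_sold = 7
  Event 2 (sale 10): sell min(10,52)=10. stock: 52 - 10 = 42. total_sold = 17
  Event 3 (restock 8): 42 + 8 = 50
  Event 4 (return 3): 50 + 3 = 53
  Event 5 (restock 40): 53 + 40 = 93
  Event 6 (sale 15): sell min(15,93)=15. stock: 93 - 15 = 78. total_sold = 32
  Event 7 (return 1): 78 + 1 = 79
  Event 8 (restock 5): 79 + 5 = 84
  Event 9 (sale 16): sell min(16,84)=16. stock: 84 - 16 = 68. total_sold = 48
  Event 10 (sale 18): sell min(18,68)=18. stock: 68 - 18 = 50. total_sold = 66
Final: stock = 50, total_sold = 66

Checking against threshold 9:
  After event 1: stock=52 > 9
  After event 2: stock=42 > 9
  After event 3: stock=50 > 9
  After event 4: stock=53 > 9
  After event 5: stock=93 > 9
  After event 6: stock=78 > 9
  After event 7: stock=79 > 9
  After event 8: stock=84 > 9
  After event 9: stock=68 > 9
  After event 10: stock=50 > 9
Alert events: []. Count = 0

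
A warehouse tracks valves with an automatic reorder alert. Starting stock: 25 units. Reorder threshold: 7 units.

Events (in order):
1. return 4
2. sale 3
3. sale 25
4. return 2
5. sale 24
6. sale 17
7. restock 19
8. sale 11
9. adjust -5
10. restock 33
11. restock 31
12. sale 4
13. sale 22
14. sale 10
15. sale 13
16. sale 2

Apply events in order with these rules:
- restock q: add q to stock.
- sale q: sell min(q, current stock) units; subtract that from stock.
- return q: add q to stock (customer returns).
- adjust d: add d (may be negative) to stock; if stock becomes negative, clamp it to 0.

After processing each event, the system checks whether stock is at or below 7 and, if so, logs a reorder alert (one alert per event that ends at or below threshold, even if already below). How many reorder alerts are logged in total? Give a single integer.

Answer: 5

Derivation:
Processing events:
Start: stock = 25
  Event 1 (return 4): 25 + 4 = 29
  Event 2 (sale 3): sell min(3,29)=3. stock: 29 - 3 = 26. total_sold = 3
  Event 3 (sale 25): sell min(25,26)=25. stock: 26 - 25 = 1. total_sold = 28
  Event 4 (return 2): 1 + 2 = 3
  Event 5 (sale 24): sell min(24,3)=3. stock: 3 - 3 = 0. total_sold = 31
  Event 6 (sale 17): sell min(17,0)=0. stock: 0 - 0 = 0. total_sold = 31
  Event 7 (restock 19): 0 + 19 = 19
  Event 8 (sale 11): sell min(11,19)=11. stock: 19 - 11 = 8. total_sold = 42
  Event 9 (adjust -5): 8 + -5 = 3
  Event 10 (restock 33): 3 + 33 = 36
  Event 11 (restock 31): 36 + 31 = 67
  Event 12 (sale 4): sell min(4,67)=4. stock: 67 - 4 = 63. total_sold = 46
  Event 13 (sale 22): sell min(22,63)=22. stock: 63 - 22 = 41. total_sold = 68
  Event 14 (sale 10): sell min(10,41)=10. stock: 41 - 10 = 31. total_sold = 78
  Event 15 (sale 13): sell min(13,31)=13. stock: 31 - 13 = 18. total_sold = 91
  Event 16 (sale 2): sell min(2,18)=2. stock: 18 - 2 = 16. total_sold = 93
Final: stock = 16, total_sold = 93

Checking against threshold 7:
  After event 1: stock=29 > 7
  After event 2: stock=26 > 7
  After event 3: stock=1 <= 7 -> ALERT
  After event 4: stock=3 <= 7 -> ALERT
  After event 5: stock=0 <= 7 -> ALERT
  After event 6: stock=0 <= 7 -> ALERT
  After event 7: stock=19 > 7
  After event 8: stock=8 > 7
  After event 9: stock=3 <= 7 -> ALERT
  After event 10: stock=36 > 7
  After event 11: stock=67 > 7
  After event 12: stock=63 > 7
  After event 13: stock=41 > 7
  After event 14: stock=31 > 7
  After event 15: stock=18 > 7
  After event 16: stock=16 > 7
Alert events: [3, 4, 5, 6, 9]. Count = 5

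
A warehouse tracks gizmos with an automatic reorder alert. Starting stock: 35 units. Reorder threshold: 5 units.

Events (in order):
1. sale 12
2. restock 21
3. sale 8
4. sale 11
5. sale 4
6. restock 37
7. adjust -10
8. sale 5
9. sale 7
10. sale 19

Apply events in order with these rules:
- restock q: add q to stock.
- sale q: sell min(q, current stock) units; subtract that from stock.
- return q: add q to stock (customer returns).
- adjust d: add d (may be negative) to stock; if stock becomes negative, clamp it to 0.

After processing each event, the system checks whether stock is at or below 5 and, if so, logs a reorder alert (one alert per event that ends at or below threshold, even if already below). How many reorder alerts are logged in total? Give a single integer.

Processing events:
Start: stock = 35
  Event 1 (sale 12): sell min(12,35)=12. stock: 35 - 12 = 23. total_sold = 12
  Event 2 (restock 21): 23 + 21 = 44
  Event 3 (sale 8): sell min(8,44)=8. stock: 44 - 8 = 36. total_sold = 20
  Event 4 (sale 11): sell min(11,36)=11. stock: 36 - 11 = 25. total_sold = 31
  Event 5 (sale 4): sell min(4,25)=4. stock: 25 - 4 = 21. total_sold = 35
  Event 6 (restock 37): 21 + 37 = 58
  Event 7 (adjust -10): 58 + -10 = 48
  Event 8 (sale 5): sell min(5,48)=5. stock: 48 - 5 = 43. total_sold = 40
  Event 9 (sale 7): sell min(7,43)=7. stock: 43 - 7 = 36. total_sold = 47
  Event 10 (sale 19): sell min(19,36)=19. stock: 36 - 19 = 17. total_sold = 66
Final: stock = 17, total_sold = 66

Checking against threshold 5:
  After event 1: stock=23 > 5
  After event 2: stock=44 > 5
  After event 3: stock=36 > 5
  After event 4: stock=25 > 5
  After event 5: stock=21 > 5
  After event 6: stock=58 > 5
  After event 7: stock=48 > 5
  After event 8: stock=43 > 5
  After event 9: stock=36 > 5
  After event 10: stock=17 > 5
Alert events: []. Count = 0

Answer: 0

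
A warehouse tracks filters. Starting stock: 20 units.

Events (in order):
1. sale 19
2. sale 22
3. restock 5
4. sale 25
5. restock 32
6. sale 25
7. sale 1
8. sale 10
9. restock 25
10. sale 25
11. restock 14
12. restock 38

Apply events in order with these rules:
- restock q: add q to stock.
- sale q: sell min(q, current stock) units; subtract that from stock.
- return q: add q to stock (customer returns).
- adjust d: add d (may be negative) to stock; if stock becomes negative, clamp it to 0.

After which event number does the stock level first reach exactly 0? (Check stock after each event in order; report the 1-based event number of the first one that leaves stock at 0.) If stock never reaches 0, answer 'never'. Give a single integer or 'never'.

Processing events:
Start: stock = 20
  Event 1 (sale 19): sell min(19,20)=19. stock: 20 - 19 = 1. total_sold = 19
  Event 2 (sale 22): sell min(22,1)=1. stock: 1 - 1 = 0. total_sold = 20
  Event 3 (restock 5): 0 + 5 = 5
  Event 4 (sale 25): sell min(25,5)=5. stock: 5 - 5 = 0. total_sold = 25
  Event 5 (restock 32): 0 + 32 = 32
  Event 6 (sale 25): sell min(25,32)=25. stock: 32 - 25 = 7. total_sold = 50
  Event 7 (sale 1): sell min(1,7)=1. stock: 7 - 1 = 6. total_sold = 51
  Event 8 (sale 10): sell min(10,6)=6. stock: 6 - 6 = 0. total_sold = 57
  Event 9 (restock 25): 0 + 25 = 25
  Event 10 (sale 25): sell min(25,25)=25. stock: 25 - 25 = 0. total_sold = 82
  Event 11 (restock 14): 0 + 14 = 14
  Event 12 (restock 38): 14 + 38 = 52
Final: stock = 52, total_sold = 82

First zero at event 2.

Answer: 2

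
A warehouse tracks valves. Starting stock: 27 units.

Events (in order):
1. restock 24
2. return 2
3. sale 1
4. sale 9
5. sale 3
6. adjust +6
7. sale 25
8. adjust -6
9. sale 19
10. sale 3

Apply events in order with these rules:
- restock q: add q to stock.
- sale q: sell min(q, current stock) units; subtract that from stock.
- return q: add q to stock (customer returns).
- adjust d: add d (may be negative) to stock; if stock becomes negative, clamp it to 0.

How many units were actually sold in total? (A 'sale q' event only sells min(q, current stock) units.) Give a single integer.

Processing events:
Start: stock = 27
  Event 1 (restock 24): 27 + 24 = 51
  Event 2 (return 2): 51 + 2 = 53
  Event 3 (sale 1): sell min(1,53)=1. stock: 53 - 1 = 52. total_sold = 1
  Event 4 (sale 9): sell min(9,52)=9. stock: 52 - 9 = 43. total_sold = 10
  Event 5 (sale 3): sell min(3,43)=3. stock: 43 - 3 = 40. total_sold = 13
  Event 6 (adjust +6): 40 + 6 = 46
  Event 7 (sale 25): sell min(25,46)=25. stock: 46 - 25 = 21. total_sold = 38
  Event 8 (adjust -6): 21 + -6 = 15
  Event 9 (sale 19): sell min(19,15)=15. stock: 15 - 15 = 0. total_sold = 53
  Event 10 (sale 3): sell min(3,0)=0. stock: 0 - 0 = 0. total_sold = 53
Final: stock = 0, total_sold = 53

Answer: 53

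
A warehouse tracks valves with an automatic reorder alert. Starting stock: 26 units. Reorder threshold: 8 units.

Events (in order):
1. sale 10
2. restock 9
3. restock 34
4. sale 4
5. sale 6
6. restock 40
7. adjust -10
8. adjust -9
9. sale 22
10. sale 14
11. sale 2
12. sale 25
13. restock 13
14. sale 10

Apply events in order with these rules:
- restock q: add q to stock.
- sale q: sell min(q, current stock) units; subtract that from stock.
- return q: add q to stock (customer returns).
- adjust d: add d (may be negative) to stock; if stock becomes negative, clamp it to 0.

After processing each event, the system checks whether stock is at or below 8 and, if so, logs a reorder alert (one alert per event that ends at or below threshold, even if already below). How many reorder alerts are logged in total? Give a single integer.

Answer: 1

Derivation:
Processing events:
Start: stock = 26
  Event 1 (sale 10): sell min(10,26)=10. stock: 26 - 10 = 16. total_sold = 10
  Event 2 (restock 9): 16 + 9 = 25
  Event 3 (restock 34): 25 + 34 = 59
  Event 4 (sale 4): sell min(4,59)=4. stock: 59 - 4 = 55. total_sold = 14
  Event 5 (sale 6): sell min(6,55)=6. stock: 55 - 6 = 49. total_sold = 20
  Event 6 (restock 40): 49 + 40 = 89
  Event 7 (adjust -10): 89 + -10 = 79
  Event 8 (adjust -9): 79 + -9 = 70
  Event 9 (sale 22): sell min(22,70)=22. stock: 70 - 22 = 48. total_sold = 42
  Event 10 (sale 14): sell min(14,48)=14. stock: 48 - 14 = 34. total_sold = 56
  Event 11 (sale 2): sell min(2,34)=2. stock: 34 - 2 = 32. total_sold = 58
  Event 12 (sale 25): sell min(25,32)=25. stock: 32 - 25 = 7. total_sold = 83
  Event 13 (restock 13): 7 + 13 = 20
  Event 14 (sale 10): sell min(10,20)=10. stock: 20 - 10 = 10. total_sold = 93
Final: stock = 10, total_sold = 93

Checking against threshold 8:
  After event 1: stock=16 > 8
  After event 2: stock=25 > 8
  After event 3: stock=59 > 8
  After event 4: stock=55 > 8
  After event 5: stock=49 > 8
  After event 6: stock=89 > 8
  After event 7: stock=79 > 8
  After event 8: stock=70 > 8
  After event 9: stock=48 > 8
  After event 10: stock=34 > 8
  After event 11: stock=32 > 8
  After event 12: stock=7 <= 8 -> ALERT
  After event 13: stock=20 > 8
  After event 14: stock=10 > 8
Alert events: [12]. Count = 1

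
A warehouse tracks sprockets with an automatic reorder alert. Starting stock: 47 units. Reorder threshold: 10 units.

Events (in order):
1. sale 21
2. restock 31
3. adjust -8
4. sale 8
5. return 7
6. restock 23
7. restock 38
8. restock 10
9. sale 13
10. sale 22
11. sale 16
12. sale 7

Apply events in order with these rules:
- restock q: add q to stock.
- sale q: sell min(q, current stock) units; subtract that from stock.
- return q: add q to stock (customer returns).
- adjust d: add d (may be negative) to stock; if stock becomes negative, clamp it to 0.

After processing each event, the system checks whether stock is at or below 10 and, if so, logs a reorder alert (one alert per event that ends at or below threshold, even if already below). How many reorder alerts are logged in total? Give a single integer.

Answer: 0

Derivation:
Processing events:
Start: stock = 47
  Event 1 (sale 21): sell min(21,47)=21. stock: 47 - 21 = 26. total_sold = 21
  Event 2 (restock 31): 26 + 31 = 57
  Event 3 (adjust -8): 57 + -8 = 49
  Event 4 (sale 8): sell min(8,49)=8. stock: 49 - 8 = 41. total_sold = 29
  Event 5 (return 7): 41 + 7 = 48
  Event 6 (restock 23): 48 + 23 = 71
  Event 7 (restock 38): 71 + 38 = 109
  Event 8 (restock 10): 109 + 10 = 119
  Event 9 (sale 13): sell min(13,119)=13. stock: 119 - 13 = 106. total_sold = 42
  Event 10 (sale 22): sell min(22,106)=22. stock: 106 - 22 = 84. total_sold = 64
  Event 11 (sale 16): sell min(16,84)=16. stock: 84 - 16 = 68. total_sold = 80
  Event 12 (sale 7): sell min(7,68)=7. stock: 68 - 7 = 61. total_sold = 87
Final: stock = 61, total_sold = 87

Checking against threshold 10:
  After event 1: stock=26 > 10
  After event 2: stock=57 > 10
  After event 3: stock=49 > 10
  After event 4: stock=41 > 10
  After event 5: stock=48 > 10
  After event 6: stock=71 > 10
  After event 7: stock=109 > 10
  After event 8: stock=119 > 10
  After event 9: stock=106 > 10
  After event 10: stock=84 > 10
  After event 11: stock=68 > 10
  After event 12: stock=61 > 10
Alert events: []. Count = 0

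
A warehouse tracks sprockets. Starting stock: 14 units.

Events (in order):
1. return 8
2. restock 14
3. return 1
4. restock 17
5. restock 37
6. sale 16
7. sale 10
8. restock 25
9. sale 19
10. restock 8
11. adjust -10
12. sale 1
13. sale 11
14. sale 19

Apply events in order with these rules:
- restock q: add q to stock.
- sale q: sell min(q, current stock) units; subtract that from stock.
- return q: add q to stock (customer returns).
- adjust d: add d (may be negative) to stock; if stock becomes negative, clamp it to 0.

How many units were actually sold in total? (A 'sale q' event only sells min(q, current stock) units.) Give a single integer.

Processing events:
Start: stock = 14
  Event 1 (return 8): 14 + 8 = 22
  Event 2 (restock 14): 22 + 14 = 36
  Event 3 (return 1): 36 + 1 = 37
  Event 4 (restock 17): 37 + 17 = 54
  Event 5 (restock 37): 54 + 37 = 91
  Event 6 (sale 16): sell min(16,91)=16. stock: 91 - 16 = 75. total_sold = 16
  Event 7 (sale 10): sell min(10,75)=10. stock: 75 - 10 = 65. total_sold = 26
  Event 8 (restock 25): 65 + 25 = 90
  Event 9 (sale 19): sell min(19,90)=19. stock: 90 - 19 = 71. total_sold = 45
  Event 10 (restock 8): 71 + 8 = 79
  Event 11 (adjust -10): 79 + -10 = 69
  Event 12 (sale 1): sell min(1,69)=1. stock: 69 - 1 = 68. total_sold = 46
  Event 13 (sale 11): sell min(11,68)=11. stock: 68 - 11 = 57. total_sold = 57
  Event 14 (sale 19): sell min(19,57)=19. stock: 57 - 19 = 38. total_sold = 76
Final: stock = 38, total_sold = 76

Answer: 76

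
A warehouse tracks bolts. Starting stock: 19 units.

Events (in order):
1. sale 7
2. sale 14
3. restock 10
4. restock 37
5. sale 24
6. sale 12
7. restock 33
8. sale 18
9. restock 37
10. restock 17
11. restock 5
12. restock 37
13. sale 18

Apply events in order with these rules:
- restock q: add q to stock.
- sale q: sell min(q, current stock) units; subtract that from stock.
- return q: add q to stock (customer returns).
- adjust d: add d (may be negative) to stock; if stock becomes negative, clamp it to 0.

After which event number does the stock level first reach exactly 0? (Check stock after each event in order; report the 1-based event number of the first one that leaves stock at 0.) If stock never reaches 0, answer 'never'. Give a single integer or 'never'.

Answer: 2

Derivation:
Processing events:
Start: stock = 19
  Event 1 (sale 7): sell min(7,19)=7. stock: 19 - 7 = 12. total_sold = 7
  Event 2 (sale 14): sell min(14,12)=12. stock: 12 - 12 = 0. total_sold = 19
  Event 3 (restock 10): 0 + 10 = 10
  Event 4 (restock 37): 10 + 37 = 47
  Event 5 (sale 24): sell min(24,47)=24. stock: 47 - 24 = 23. total_sold = 43
  Event 6 (sale 12): sell min(12,23)=12. stock: 23 - 12 = 11. total_sold = 55
  Event 7 (restock 33): 11 + 33 = 44
  Event 8 (sale 18): sell min(18,44)=18. stock: 44 - 18 = 26. total_sold = 73
  Event 9 (restock 37): 26 + 37 = 63
  Event 10 (restock 17): 63 + 17 = 80
  Event 11 (restock 5): 80 + 5 = 85
  Event 12 (restock 37): 85 + 37 = 122
  Event 13 (sale 18): sell min(18,122)=18. stock: 122 - 18 = 104. total_sold = 91
Final: stock = 104, total_sold = 91

First zero at event 2.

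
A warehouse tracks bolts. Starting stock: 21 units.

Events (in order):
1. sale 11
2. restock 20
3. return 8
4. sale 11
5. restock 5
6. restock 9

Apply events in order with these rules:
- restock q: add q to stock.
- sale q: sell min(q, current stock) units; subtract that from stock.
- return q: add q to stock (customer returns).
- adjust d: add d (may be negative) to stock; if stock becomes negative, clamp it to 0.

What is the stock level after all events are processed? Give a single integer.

Answer: 41

Derivation:
Processing events:
Start: stock = 21
  Event 1 (sale 11): sell min(11,21)=11. stock: 21 - 11 = 10. total_sold = 11
  Event 2 (restock 20): 10 + 20 = 30
  Event 3 (return 8): 30 + 8 = 38
  Event 4 (sale 11): sell min(11,38)=11. stock: 38 - 11 = 27. total_sold = 22
  Event 5 (restock 5): 27 + 5 = 32
  Event 6 (restock 9): 32 + 9 = 41
Final: stock = 41, total_sold = 22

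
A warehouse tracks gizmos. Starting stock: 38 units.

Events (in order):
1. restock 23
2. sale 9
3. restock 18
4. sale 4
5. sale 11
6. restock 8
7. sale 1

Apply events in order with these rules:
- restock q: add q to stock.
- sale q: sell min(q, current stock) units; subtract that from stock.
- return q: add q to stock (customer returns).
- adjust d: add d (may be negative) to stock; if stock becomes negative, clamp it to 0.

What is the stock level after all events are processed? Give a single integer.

Answer: 62

Derivation:
Processing events:
Start: stock = 38
  Event 1 (restock 23): 38 + 23 = 61
  Event 2 (sale 9): sell min(9,61)=9. stock: 61 - 9 = 52. total_sold = 9
  Event 3 (restock 18): 52 + 18 = 70
  Event 4 (sale 4): sell min(4,70)=4. stock: 70 - 4 = 66. total_sold = 13
  Event 5 (sale 11): sell min(11,66)=11. stock: 66 - 11 = 55. total_sold = 24
  Event 6 (restock 8): 55 + 8 = 63
  Event 7 (sale 1): sell min(1,63)=1. stock: 63 - 1 = 62. total_sold = 25
Final: stock = 62, total_sold = 25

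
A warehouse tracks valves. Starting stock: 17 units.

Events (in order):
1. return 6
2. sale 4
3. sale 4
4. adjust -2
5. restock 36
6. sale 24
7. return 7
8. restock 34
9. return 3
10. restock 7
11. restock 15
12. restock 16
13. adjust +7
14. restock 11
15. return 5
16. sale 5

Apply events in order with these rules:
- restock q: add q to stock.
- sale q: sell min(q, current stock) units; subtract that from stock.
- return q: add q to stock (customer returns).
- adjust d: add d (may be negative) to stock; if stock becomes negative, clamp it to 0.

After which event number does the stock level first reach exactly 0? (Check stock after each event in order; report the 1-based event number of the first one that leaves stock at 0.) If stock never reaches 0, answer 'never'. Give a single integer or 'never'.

Processing events:
Start: stock = 17
  Event 1 (return 6): 17 + 6 = 23
  Event 2 (sale 4): sell min(4,23)=4. stock: 23 - 4 = 19. total_sold = 4
  Event 3 (sale 4): sell min(4,19)=4. stock: 19 - 4 = 15. total_sold = 8
  Event 4 (adjust -2): 15 + -2 = 13
  Event 5 (restock 36): 13 + 36 = 49
  Event 6 (sale 24): sell min(24,49)=24. stock: 49 - 24 = 25. total_sold = 32
  Event 7 (return 7): 25 + 7 = 32
  Event 8 (restock 34): 32 + 34 = 66
  Event 9 (return 3): 66 + 3 = 69
  Event 10 (restock 7): 69 + 7 = 76
  Event 11 (restock 15): 76 + 15 = 91
  Event 12 (restock 16): 91 + 16 = 107
  Event 13 (adjust +7): 107 + 7 = 114
  Event 14 (restock 11): 114 + 11 = 125
  Event 15 (return 5): 125 + 5 = 130
  Event 16 (sale 5): sell min(5,130)=5. stock: 130 - 5 = 125. total_sold = 37
Final: stock = 125, total_sold = 37

Stock never reaches 0.

Answer: never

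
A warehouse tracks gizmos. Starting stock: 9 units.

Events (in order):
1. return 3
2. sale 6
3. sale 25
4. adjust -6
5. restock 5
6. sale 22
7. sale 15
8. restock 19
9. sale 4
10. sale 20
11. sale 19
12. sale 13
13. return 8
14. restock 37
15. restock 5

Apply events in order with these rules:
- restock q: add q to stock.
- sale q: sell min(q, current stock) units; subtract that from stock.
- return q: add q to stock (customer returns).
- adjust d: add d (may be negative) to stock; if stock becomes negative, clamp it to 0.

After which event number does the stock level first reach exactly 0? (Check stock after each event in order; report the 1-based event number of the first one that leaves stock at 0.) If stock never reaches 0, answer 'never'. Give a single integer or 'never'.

Processing events:
Start: stock = 9
  Event 1 (return 3): 9 + 3 = 12
  Event 2 (sale 6): sell min(6,12)=6. stock: 12 - 6 = 6. total_sold = 6
  Event 3 (sale 25): sell min(25,6)=6. stock: 6 - 6 = 0. total_sold = 12
  Event 4 (adjust -6): 0 + -6 = 0 (clamped to 0)
  Event 5 (restock 5): 0 + 5 = 5
  Event 6 (sale 22): sell min(22,5)=5. stock: 5 - 5 = 0. total_sold = 17
  Event 7 (sale 15): sell min(15,0)=0. stock: 0 - 0 = 0. total_sold = 17
  Event 8 (restock 19): 0 + 19 = 19
  Event 9 (sale 4): sell min(4,19)=4. stock: 19 - 4 = 15. total_sold = 21
  Event 10 (sale 20): sell min(20,15)=15. stock: 15 - 15 = 0. total_sold = 36
  Event 11 (sale 19): sell min(19,0)=0. stock: 0 - 0 = 0. total_sold = 36
  Event 12 (sale 13): sell min(13,0)=0. stock: 0 - 0 = 0. total_sold = 36
  Event 13 (return 8): 0 + 8 = 8
  Event 14 (restock 37): 8 + 37 = 45
  Event 15 (restock 5): 45 + 5 = 50
Final: stock = 50, total_sold = 36

First zero at event 3.

Answer: 3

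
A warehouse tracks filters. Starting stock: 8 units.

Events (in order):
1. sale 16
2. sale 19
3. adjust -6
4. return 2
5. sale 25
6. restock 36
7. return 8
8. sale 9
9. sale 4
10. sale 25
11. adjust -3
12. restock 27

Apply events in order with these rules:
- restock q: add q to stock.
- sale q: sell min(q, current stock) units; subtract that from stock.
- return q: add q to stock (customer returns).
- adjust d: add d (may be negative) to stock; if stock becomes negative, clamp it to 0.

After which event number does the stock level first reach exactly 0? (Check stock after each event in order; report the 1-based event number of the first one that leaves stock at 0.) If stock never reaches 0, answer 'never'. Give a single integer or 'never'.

Answer: 1

Derivation:
Processing events:
Start: stock = 8
  Event 1 (sale 16): sell min(16,8)=8. stock: 8 - 8 = 0. total_sold = 8
  Event 2 (sale 19): sell min(19,0)=0. stock: 0 - 0 = 0. total_sold = 8
  Event 3 (adjust -6): 0 + -6 = 0 (clamped to 0)
  Event 4 (return 2): 0 + 2 = 2
  Event 5 (sale 25): sell min(25,2)=2. stock: 2 - 2 = 0. total_sold = 10
  Event 6 (restock 36): 0 + 36 = 36
  Event 7 (return 8): 36 + 8 = 44
  Event 8 (sale 9): sell min(9,44)=9. stock: 44 - 9 = 35. total_sold = 19
  Event 9 (sale 4): sell min(4,35)=4. stock: 35 - 4 = 31. total_sold = 23
  Event 10 (sale 25): sell min(25,31)=25. stock: 31 - 25 = 6. total_sold = 48
  Event 11 (adjust -3): 6 + -3 = 3
  Event 12 (restock 27): 3 + 27 = 30
Final: stock = 30, total_sold = 48

First zero at event 1.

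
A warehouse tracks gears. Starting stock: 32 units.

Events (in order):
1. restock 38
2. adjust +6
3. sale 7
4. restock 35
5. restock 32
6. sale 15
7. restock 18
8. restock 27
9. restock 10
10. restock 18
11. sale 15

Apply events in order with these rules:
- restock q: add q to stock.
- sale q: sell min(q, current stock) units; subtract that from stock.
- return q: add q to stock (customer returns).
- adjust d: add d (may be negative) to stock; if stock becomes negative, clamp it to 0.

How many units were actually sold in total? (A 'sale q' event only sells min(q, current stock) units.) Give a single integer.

Answer: 37

Derivation:
Processing events:
Start: stock = 32
  Event 1 (restock 38): 32 + 38 = 70
  Event 2 (adjust +6): 70 + 6 = 76
  Event 3 (sale 7): sell min(7,76)=7. stock: 76 - 7 = 69. total_sold = 7
  Event 4 (restock 35): 69 + 35 = 104
  Event 5 (restock 32): 104 + 32 = 136
  Event 6 (sale 15): sell min(15,136)=15. stock: 136 - 15 = 121. total_sold = 22
  Event 7 (restock 18): 121 + 18 = 139
  Event 8 (restock 27): 139 + 27 = 166
  Event 9 (restock 10): 166 + 10 = 176
  Event 10 (restock 18): 176 + 18 = 194
  Event 11 (sale 15): sell min(15,194)=15. stock: 194 - 15 = 179. total_sold = 37
Final: stock = 179, total_sold = 37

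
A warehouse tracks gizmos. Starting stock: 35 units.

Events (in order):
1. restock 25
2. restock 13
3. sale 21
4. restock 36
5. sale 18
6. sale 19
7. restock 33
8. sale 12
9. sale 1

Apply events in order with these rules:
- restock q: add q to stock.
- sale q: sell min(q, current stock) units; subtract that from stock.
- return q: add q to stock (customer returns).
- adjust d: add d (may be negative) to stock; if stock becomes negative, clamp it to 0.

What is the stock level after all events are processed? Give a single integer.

Answer: 71

Derivation:
Processing events:
Start: stock = 35
  Event 1 (restock 25): 35 + 25 = 60
  Event 2 (restock 13): 60 + 13 = 73
  Event 3 (sale 21): sell min(21,73)=21. stock: 73 - 21 = 52. total_sold = 21
  Event 4 (restock 36): 52 + 36 = 88
  Event 5 (sale 18): sell min(18,88)=18. stock: 88 - 18 = 70. total_sold = 39
  Event 6 (sale 19): sell min(19,70)=19. stock: 70 - 19 = 51. total_sold = 58
  Event 7 (restock 33): 51 + 33 = 84
  Event 8 (sale 12): sell min(12,84)=12. stock: 84 - 12 = 72. total_sold = 70
  Event 9 (sale 1): sell min(1,72)=1. stock: 72 - 1 = 71. total_sold = 71
Final: stock = 71, total_sold = 71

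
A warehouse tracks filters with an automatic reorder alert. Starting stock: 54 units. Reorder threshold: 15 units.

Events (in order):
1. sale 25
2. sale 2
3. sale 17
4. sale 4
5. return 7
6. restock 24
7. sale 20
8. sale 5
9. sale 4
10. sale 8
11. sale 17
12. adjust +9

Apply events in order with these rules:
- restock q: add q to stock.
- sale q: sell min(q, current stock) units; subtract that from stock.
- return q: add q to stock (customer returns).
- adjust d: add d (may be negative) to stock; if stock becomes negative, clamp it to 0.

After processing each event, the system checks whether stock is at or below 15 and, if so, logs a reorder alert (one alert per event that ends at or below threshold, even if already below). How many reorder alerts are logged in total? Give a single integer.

Processing events:
Start: stock = 54
  Event 1 (sale 25): sell min(25,54)=25. stock: 54 - 25 = 29. total_sold = 25
  Event 2 (sale 2): sell min(2,29)=2. stock: 29 - 2 = 27. total_sold = 27
  Event 3 (sale 17): sell min(17,27)=17. stock: 27 - 17 = 10. total_sold = 44
  Event 4 (sale 4): sell min(4,10)=4. stock: 10 - 4 = 6. total_sold = 48
  Event 5 (return 7): 6 + 7 = 13
  Event 6 (restock 24): 13 + 24 = 37
  Event 7 (sale 20): sell min(20,37)=20. stock: 37 - 20 = 17. total_sold = 68
  Event 8 (sale 5): sell min(5,17)=5. stock: 17 - 5 = 12. total_sold = 73
  Event 9 (sale 4): sell min(4,12)=4. stock: 12 - 4 = 8. total_sold = 77
  Event 10 (sale 8): sell min(8,8)=8. stock: 8 - 8 = 0. total_sold = 85
  Event 11 (sale 17): sell min(17,0)=0. stock: 0 - 0 = 0. total_sold = 85
  Event 12 (adjust +9): 0 + 9 = 9
Final: stock = 9, total_sold = 85

Checking against threshold 15:
  After event 1: stock=29 > 15
  After event 2: stock=27 > 15
  After event 3: stock=10 <= 15 -> ALERT
  After event 4: stock=6 <= 15 -> ALERT
  After event 5: stock=13 <= 15 -> ALERT
  After event 6: stock=37 > 15
  After event 7: stock=17 > 15
  After event 8: stock=12 <= 15 -> ALERT
  After event 9: stock=8 <= 15 -> ALERT
  After event 10: stock=0 <= 15 -> ALERT
  After event 11: stock=0 <= 15 -> ALERT
  After event 12: stock=9 <= 15 -> ALERT
Alert events: [3, 4, 5, 8, 9, 10, 11, 12]. Count = 8

Answer: 8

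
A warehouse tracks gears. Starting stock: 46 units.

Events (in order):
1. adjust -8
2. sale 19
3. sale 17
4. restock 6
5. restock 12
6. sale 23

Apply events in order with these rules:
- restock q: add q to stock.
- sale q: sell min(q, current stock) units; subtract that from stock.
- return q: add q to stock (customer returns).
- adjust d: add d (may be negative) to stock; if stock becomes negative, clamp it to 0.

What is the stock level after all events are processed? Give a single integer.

Answer: 0

Derivation:
Processing events:
Start: stock = 46
  Event 1 (adjust -8): 46 + -8 = 38
  Event 2 (sale 19): sell min(19,38)=19. stock: 38 - 19 = 19. total_sold = 19
  Event 3 (sale 17): sell min(17,19)=17. stock: 19 - 17 = 2. total_sold = 36
  Event 4 (restock 6): 2 + 6 = 8
  Event 5 (restock 12): 8 + 12 = 20
  Event 6 (sale 23): sell min(23,20)=20. stock: 20 - 20 = 0. total_sold = 56
Final: stock = 0, total_sold = 56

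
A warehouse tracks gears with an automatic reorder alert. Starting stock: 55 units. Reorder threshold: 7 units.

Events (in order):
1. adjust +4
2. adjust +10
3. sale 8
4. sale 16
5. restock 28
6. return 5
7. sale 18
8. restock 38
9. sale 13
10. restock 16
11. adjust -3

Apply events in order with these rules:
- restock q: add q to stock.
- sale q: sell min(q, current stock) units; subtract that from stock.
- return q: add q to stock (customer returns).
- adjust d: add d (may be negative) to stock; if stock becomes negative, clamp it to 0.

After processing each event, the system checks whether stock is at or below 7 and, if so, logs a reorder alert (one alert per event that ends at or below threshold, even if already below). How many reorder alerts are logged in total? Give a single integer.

Answer: 0

Derivation:
Processing events:
Start: stock = 55
  Event 1 (adjust +4): 55 + 4 = 59
  Event 2 (adjust +10): 59 + 10 = 69
  Event 3 (sale 8): sell min(8,69)=8. stock: 69 - 8 = 61. total_sold = 8
  Event 4 (sale 16): sell min(16,61)=16. stock: 61 - 16 = 45. total_sold = 24
  Event 5 (restock 28): 45 + 28 = 73
  Event 6 (return 5): 73 + 5 = 78
  Event 7 (sale 18): sell min(18,78)=18. stock: 78 - 18 = 60. total_sold = 42
  Event 8 (restock 38): 60 + 38 = 98
  Event 9 (sale 13): sell min(13,98)=13. stock: 98 - 13 = 85. total_sold = 55
  Event 10 (restock 16): 85 + 16 = 101
  Event 11 (adjust -3): 101 + -3 = 98
Final: stock = 98, total_sold = 55

Checking against threshold 7:
  After event 1: stock=59 > 7
  After event 2: stock=69 > 7
  After event 3: stock=61 > 7
  After event 4: stock=45 > 7
  After event 5: stock=73 > 7
  After event 6: stock=78 > 7
  After event 7: stock=60 > 7
  After event 8: stock=98 > 7
  After event 9: stock=85 > 7
  After event 10: stock=101 > 7
  After event 11: stock=98 > 7
Alert events: []. Count = 0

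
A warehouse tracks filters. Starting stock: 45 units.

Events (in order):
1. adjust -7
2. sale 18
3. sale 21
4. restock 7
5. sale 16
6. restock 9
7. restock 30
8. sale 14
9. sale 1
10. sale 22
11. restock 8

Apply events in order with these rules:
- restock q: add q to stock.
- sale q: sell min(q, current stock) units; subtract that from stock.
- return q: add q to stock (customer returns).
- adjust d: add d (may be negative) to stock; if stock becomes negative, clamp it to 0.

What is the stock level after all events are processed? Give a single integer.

Processing events:
Start: stock = 45
  Event 1 (adjust -7): 45 + -7 = 38
  Event 2 (sale 18): sell min(18,38)=18. stock: 38 - 18 = 20. total_sold = 18
  Event 3 (sale 21): sell min(21,20)=20. stock: 20 - 20 = 0. total_sold = 38
  Event 4 (restock 7): 0 + 7 = 7
  Event 5 (sale 16): sell min(16,7)=7. stock: 7 - 7 = 0. total_sold = 45
  Event 6 (restock 9): 0 + 9 = 9
  Event 7 (restock 30): 9 + 30 = 39
  Event 8 (sale 14): sell min(14,39)=14. stock: 39 - 14 = 25. total_sold = 59
  Event 9 (sale 1): sell min(1,25)=1. stock: 25 - 1 = 24. total_sold = 60
  Event 10 (sale 22): sell min(22,24)=22. stock: 24 - 22 = 2. total_sold = 82
  Event 11 (restock 8): 2 + 8 = 10
Final: stock = 10, total_sold = 82

Answer: 10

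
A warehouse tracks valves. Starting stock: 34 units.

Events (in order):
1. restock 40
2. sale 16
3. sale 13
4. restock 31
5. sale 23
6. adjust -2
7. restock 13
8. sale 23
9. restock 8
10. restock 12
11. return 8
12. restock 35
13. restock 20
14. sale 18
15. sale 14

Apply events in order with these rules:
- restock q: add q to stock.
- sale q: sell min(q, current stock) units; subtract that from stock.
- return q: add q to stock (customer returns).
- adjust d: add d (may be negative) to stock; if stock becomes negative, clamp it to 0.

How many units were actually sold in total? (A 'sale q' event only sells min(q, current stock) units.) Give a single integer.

Answer: 107

Derivation:
Processing events:
Start: stock = 34
  Event 1 (restock 40): 34 + 40 = 74
  Event 2 (sale 16): sell min(16,74)=16. stock: 74 - 16 = 58. total_sold = 16
  Event 3 (sale 13): sell min(13,58)=13. stock: 58 - 13 = 45. total_sold = 29
  Event 4 (restock 31): 45 + 31 = 76
  Event 5 (sale 23): sell min(23,76)=23. stock: 76 - 23 = 53. total_sold = 52
  Event 6 (adjust -2): 53 + -2 = 51
  Event 7 (restock 13): 51 + 13 = 64
  Event 8 (sale 23): sell min(23,64)=23. stock: 64 - 23 = 41. total_sold = 75
  Event 9 (restock 8): 41 + 8 = 49
  Event 10 (restock 12): 49 + 12 = 61
  Event 11 (return 8): 61 + 8 = 69
  Event 12 (restock 35): 69 + 35 = 104
  Event 13 (restock 20): 104 + 20 = 124
  Event 14 (sale 18): sell min(18,124)=18. stock: 124 - 18 = 106. total_sold = 93
  Event 15 (sale 14): sell min(14,106)=14. stock: 106 - 14 = 92. total_sold = 107
Final: stock = 92, total_sold = 107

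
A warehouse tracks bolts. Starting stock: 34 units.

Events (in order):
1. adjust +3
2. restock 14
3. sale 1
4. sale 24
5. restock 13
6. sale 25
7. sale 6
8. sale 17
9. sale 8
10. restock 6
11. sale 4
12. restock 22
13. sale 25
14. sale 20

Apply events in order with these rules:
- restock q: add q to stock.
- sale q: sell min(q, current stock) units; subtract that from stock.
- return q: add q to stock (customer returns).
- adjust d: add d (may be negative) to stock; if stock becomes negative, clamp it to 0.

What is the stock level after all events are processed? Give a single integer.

Processing events:
Start: stock = 34
  Event 1 (adjust +3): 34 + 3 = 37
  Event 2 (restock 14): 37 + 14 = 51
  Event 3 (sale 1): sell min(1,51)=1. stock: 51 - 1 = 50. total_sold = 1
  Event 4 (sale 24): sell min(24,50)=24. stock: 50 - 24 = 26. total_sold = 25
  Event 5 (restock 13): 26 + 13 = 39
  Event 6 (sale 25): sell min(25,39)=25. stock: 39 - 25 = 14. total_sold = 50
  Event 7 (sale 6): sell min(6,14)=6. stock: 14 - 6 = 8. total_sold = 56
  Event 8 (sale 17): sell min(17,8)=8. stock: 8 - 8 = 0. total_sold = 64
  Event 9 (sale 8): sell min(8,0)=0. stock: 0 - 0 = 0. total_sold = 64
  Event 10 (restock 6): 0 + 6 = 6
  Event 11 (sale 4): sell min(4,6)=4. stock: 6 - 4 = 2. total_sold = 68
  Event 12 (restock 22): 2 + 22 = 24
  Event 13 (sale 25): sell min(25,24)=24. stock: 24 - 24 = 0. total_sold = 92
  Event 14 (sale 20): sell min(20,0)=0. stock: 0 - 0 = 0. total_sold = 92
Final: stock = 0, total_sold = 92

Answer: 0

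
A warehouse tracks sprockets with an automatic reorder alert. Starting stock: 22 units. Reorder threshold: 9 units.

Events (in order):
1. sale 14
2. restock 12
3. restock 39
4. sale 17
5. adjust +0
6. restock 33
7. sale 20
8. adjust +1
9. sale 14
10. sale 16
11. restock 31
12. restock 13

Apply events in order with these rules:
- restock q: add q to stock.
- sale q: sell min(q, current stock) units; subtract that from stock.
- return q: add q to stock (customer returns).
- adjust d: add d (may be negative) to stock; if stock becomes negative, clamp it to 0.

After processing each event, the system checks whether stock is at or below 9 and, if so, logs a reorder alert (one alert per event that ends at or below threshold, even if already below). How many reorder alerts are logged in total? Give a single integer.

Processing events:
Start: stock = 22
  Event 1 (sale 14): sell min(14,22)=14. stock: 22 - 14 = 8. total_sold = 14
  Event 2 (restock 12): 8 + 12 = 20
  Event 3 (restock 39): 20 + 39 = 59
  Event 4 (sale 17): sell min(17,59)=17. stock: 59 - 17 = 42. total_sold = 31
  Event 5 (adjust +0): 42 + 0 = 42
  Event 6 (restock 33): 42 + 33 = 75
  Event 7 (sale 20): sell min(20,75)=20. stock: 75 - 20 = 55. total_sold = 51
  Event 8 (adjust +1): 55 + 1 = 56
  Event 9 (sale 14): sell min(14,56)=14. stock: 56 - 14 = 42. total_sold = 65
  Event 10 (sale 16): sell min(16,42)=16. stock: 42 - 16 = 26. total_sold = 81
  Event 11 (restock 31): 26 + 31 = 57
  Event 12 (restock 13): 57 + 13 = 70
Final: stock = 70, total_sold = 81

Checking against threshold 9:
  After event 1: stock=8 <= 9 -> ALERT
  After event 2: stock=20 > 9
  After event 3: stock=59 > 9
  After event 4: stock=42 > 9
  After event 5: stock=42 > 9
  After event 6: stock=75 > 9
  After event 7: stock=55 > 9
  After event 8: stock=56 > 9
  After event 9: stock=42 > 9
  After event 10: stock=26 > 9
  After event 11: stock=57 > 9
  After event 12: stock=70 > 9
Alert events: [1]. Count = 1

Answer: 1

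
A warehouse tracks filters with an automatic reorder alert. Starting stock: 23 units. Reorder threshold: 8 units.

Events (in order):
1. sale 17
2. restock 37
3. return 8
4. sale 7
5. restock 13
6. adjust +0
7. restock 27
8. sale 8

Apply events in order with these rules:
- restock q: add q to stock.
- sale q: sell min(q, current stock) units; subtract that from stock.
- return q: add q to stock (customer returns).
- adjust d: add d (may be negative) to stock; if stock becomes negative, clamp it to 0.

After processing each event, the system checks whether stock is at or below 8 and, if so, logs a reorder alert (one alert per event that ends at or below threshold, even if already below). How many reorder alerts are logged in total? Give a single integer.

Processing events:
Start: stock = 23
  Event 1 (sale 17): sell min(17,23)=17. stock: 23 - 17 = 6. total_sold = 17
  Event 2 (restock 37): 6 + 37 = 43
  Event 3 (return 8): 43 + 8 = 51
  Event 4 (sale 7): sell min(7,51)=7. stock: 51 - 7 = 44. total_sold = 24
  Event 5 (restock 13): 44 + 13 = 57
  Event 6 (adjust +0): 57 + 0 = 57
  Event 7 (restock 27): 57 + 27 = 84
  Event 8 (sale 8): sell min(8,84)=8. stock: 84 - 8 = 76. total_sold = 32
Final: stock = 76, total_sold = 32

Checking against threshold 8:
  After event 1: stock=6 <= 8 -> ALERT
  After event 2: stock=43 > 8
  After event 3: stock=51 > 8
  After event 4: stock=44 > 8
  After event 5: stock=57 > 8
  After event 6: stock=57 > 8
  After event 7: stock=84 > 8
  After event 8: stock=76 > 8
Alert events: [1]. Count = 1

Answer: 1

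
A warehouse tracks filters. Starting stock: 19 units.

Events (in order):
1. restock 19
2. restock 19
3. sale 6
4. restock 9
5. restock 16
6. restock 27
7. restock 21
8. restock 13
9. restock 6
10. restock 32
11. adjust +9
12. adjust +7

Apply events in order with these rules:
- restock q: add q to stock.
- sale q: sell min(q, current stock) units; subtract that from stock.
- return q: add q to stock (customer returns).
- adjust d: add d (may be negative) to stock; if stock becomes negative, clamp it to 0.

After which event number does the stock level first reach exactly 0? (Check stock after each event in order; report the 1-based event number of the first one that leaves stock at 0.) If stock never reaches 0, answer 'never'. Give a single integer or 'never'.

Processing events:
Start: stock = 19
  Event 1 (restock 19): 19 + 19 = 38
  Event 2 (restock 19): 38 + 19 = 57
  Event 3 (sale 6): sell min(6,57)=6. stock: 57 - 6 = 51. total_sold = 6
  Event 4 (restock 9): 51 + 9 = 60
  Event 5 (restock 16): 60 + 16 = 76
  Event 6 (restock 27): 76 + 27 = 103
  Event 7 (restock 21): 103 + 21 = 124
  Event 8 (restock 13): 124 + 13 = 137
  Event 9 (restock 6): 137 + 6 = 143
  Event 10 (restock 32): 143 + 32 = 175
  Event 11 (adjust +9): 175 + 9 = 184
  Event 12 (adjust +7): 184 + 7 = 191
Final: stock = 191, total_sold = 6

Stock never reaches 0.

Answer: never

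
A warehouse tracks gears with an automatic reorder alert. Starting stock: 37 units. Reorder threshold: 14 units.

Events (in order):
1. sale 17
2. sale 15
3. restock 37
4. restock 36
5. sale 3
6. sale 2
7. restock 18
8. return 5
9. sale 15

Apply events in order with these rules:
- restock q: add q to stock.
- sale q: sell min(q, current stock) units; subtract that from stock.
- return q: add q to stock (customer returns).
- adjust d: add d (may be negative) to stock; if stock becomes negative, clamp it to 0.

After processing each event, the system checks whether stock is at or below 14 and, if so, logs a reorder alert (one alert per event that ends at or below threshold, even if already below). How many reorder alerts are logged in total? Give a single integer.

Processing events:
Start: stock = 37
  Event 1 (sale 17): sell min(17,37)=17. stock: 37 - 17 = 20. total_sold = 17
  Event 2 (sale 15): sell min(15,20)=15. stock: 20 - 15 = 5. total_sold = 32
  Event 3 (restock 37): 5 + 37 = 42
  Event 4 (restock 36): 42 + 36 = 78
  Event 5 (sale 3): sell min(3,78)=3. stock: 78 - 3 = 75. total_sold = 35
  Event 6 (sale 2): sell min(2,75)=2. stock: 75 - 2 = 73. total_sold = 37
  Event 7 (restock 18): 73 + 18 = 91
  Event 8 (return 5): 91 + 5 = 96
  Event 9 (sale 15): sell min(15,96)=15. stock: 96 - 15 = 81. total_sold = 52
Final: stock = 81, total_sold = 52

Checking against threshold 14:
  After event 1: stock=20 > 14
  After event 2: stock=5 <= 14 -> ALERT
  After event 3: stock=42 > 14
  After event 4: stock=78 > 14
  After event 5: stock=75 > 14
  After event 6: stock=73 > 14
  After event 7: stock=91 > 14
  After event 8: stock=96 > 14
  After event 9: stock=81 > 14
Alert events: [2]. Count = 1

Answer: 1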